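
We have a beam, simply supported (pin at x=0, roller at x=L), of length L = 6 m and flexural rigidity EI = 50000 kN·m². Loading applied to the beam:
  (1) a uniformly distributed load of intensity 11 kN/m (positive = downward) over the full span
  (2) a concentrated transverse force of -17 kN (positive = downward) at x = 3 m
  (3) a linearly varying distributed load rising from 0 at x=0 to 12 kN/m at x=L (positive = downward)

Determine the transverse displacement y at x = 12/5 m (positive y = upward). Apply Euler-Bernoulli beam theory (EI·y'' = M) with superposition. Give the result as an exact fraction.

y(12/5) = -3112461/781250000 m

Load 1 — uniform load w=11 kN/m over full span:
  y_1 = -wx(L³-2Lx²+x³)/(24EI) = -11·(12/5)·(6³-2·6·(12/5)²+(12/5)³)/(24·50000) = -27621/7812500 m
Load 2 — point force P=-17 kN at a=3 m (b=L-a=3):
  y_2 = -Pbx(L²-b²-x²)/(6LEI)  [x≤a] = -(-17)·3·(12/5)·(6²-3²-(12/5)²)/(6·6·50000) = 9027/6250000 m
Load 3 — triangular load w₀=12 kN/m (0→w₀ over full span):
  y_3 = -w₀x(7L⁴-10L²x²+3x⁴)/(360LEI) = -12·(12/5)·(7·6⁴-10·6²·(12/5)²+3·(12/5)⁴)/(360·6·50000) = -92421/48828125 m
Superposition: y = Σ y_i = -3112461/781250000 m ≈ -0.003984 m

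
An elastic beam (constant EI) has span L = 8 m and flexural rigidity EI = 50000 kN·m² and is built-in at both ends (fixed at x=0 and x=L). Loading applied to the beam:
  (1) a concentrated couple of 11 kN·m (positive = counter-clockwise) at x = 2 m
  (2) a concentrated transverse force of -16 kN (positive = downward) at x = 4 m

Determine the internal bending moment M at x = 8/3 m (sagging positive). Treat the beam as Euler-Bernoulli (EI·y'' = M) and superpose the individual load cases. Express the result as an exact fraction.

Load 1 — applied couple M₀=11 kN·m at a=2 m (b=L-a=6):
  M_1 = R_Ax - M_A - M₀  [x>a] with R_A=99/64, M_A=-33/16 = (99/64)·(8/3) - (-33/16) - 11 = -77/16 kN·m
Load 2 — point force P=-16 kN at a=4 m (b=L-a=4):
  M_2 = Pb²(3a+b)x/L³ - Pab²/L²  [x≤a] = (-16)·4²·(3·4+4)·(8/3)/8³ - (-16)·4·4²/8² = -16/3 kN·m
Superposition: M = Σ M_i = -487/48 kN·m ≈ -10.145833 kN·m

M(8/3) = -487/48 kN·m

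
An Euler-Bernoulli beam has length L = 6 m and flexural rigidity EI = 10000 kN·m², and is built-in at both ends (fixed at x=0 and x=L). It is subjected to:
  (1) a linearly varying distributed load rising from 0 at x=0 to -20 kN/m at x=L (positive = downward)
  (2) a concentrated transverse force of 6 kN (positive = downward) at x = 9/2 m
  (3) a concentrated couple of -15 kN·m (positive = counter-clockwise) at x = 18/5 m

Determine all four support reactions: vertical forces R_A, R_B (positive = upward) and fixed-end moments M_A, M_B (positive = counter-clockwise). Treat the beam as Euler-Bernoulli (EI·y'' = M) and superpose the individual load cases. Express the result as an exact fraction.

Load 1 — triangular load w₀=-20 kN/m (0→w₀ over full span):
  R_A = 3w₀L/20 = 3·(-20)·6/20 = -18 kN
  M_A = w₀L²/30 = (-20)·6²/30 = -24 kN·m
  R_B = 7w₀L/20 = 7·(-20)·6/20 = -42 kN
  M_B = -w₀L²/20 = -(-20)·6²/20 = 36 kN·m
Load 2 — point force P=6 kN at a=9/2 m (b=L-a=3/2):
  R_A = Pb²(3a+b)/L³ = 6·(3/2)²·(3·(9/2)+(3/2))/6³ = 15/16 kN
  M_A = Pab²/L² = 6·(9/2)·(3/2)²/6² = 27/16 kN·m
  R_B = Pa²(a+3b)/L³ = 6·(9/2)²·((9/2)+3·(3/2))/6³ = 81/16 kN
  M_B = -Pa²b/L² = -6·(9/2)²·(3/2)/6² = -81/16 kN·m
Load 3 — applied couple M₀=-15 kN·m at a=18/5 m (b=L-a=12/5):
  R_A = 6M₀ab/L³ = 6·(-15)·(18/5)·(12/5)/6³ = -18/5 kN
  M_A = M₀b(2a-b)/L² = (-15)·(12/5)·(2·(18/5)-(12/5))/6² = -24/5 kN·m
  R_B = -6M₀ab/L³ = -6·(-15)·(18/5)·(12/5)/6³ = 18/5 kN
  M_B = M₀a(2b-a)/L² = (-15)·(18/5)·(2·(12/5)-(18/5))/6² = -9/5 kN·m
Superposition: R_A = -1653/80 kN, M_A = -2169/80 kN·m, R_B = -2667/80 kN, M_B = 2331/80 kN·m

R_A = -1653/80 kN, M_A = -2169/80 kN·m, R_B = -2667/80 kN, M_B = 2331/80 kN·m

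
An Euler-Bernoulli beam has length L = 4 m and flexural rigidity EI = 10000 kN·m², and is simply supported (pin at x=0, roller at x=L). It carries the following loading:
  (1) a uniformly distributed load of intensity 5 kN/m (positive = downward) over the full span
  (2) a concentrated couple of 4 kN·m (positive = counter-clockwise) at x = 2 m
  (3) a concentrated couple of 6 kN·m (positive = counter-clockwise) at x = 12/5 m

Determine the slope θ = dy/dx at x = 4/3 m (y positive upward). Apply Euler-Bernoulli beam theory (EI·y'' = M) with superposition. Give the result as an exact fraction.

θ(4/3) = -7031/10125000 rad

Load 1 — uniform load w=5 kN/m over full span:
  θ_1 = -w(L³-6Lx²+4x³)/(24EI) = -5·(4³-6·4·(4/3)²+4·(4/3)³)/(24·10000) = -13/20250 rad
Load 2 — applied couple M₀=4 kN·m at a=2 m (b=L-a=2):
  θ_2 = (M₀x²/(2L)+C₁)/EI  [x≤a] with C₁=M₀(3b²-L²)/(6L)=-2/3 = (4·(4/3)²/(2·4)+(-2/3))/10000 = 1/45000 rad
Load 3 — applied couple M₀=6 kN·m at a=12/5 m (b=L-a=8/5):
  θ_3 = (M₀x²/(2L)+C₁)/EI  [x≤a] with C₁=M₀(3b²-L²)/(6L)=-52/25 = (6·(4/3)²/(2·4)+(-52/25))/10000 = -7/93750 rad
Superposition: θ = Σ θ_i = -7031/10125000 rad ≈ -0.000694 rad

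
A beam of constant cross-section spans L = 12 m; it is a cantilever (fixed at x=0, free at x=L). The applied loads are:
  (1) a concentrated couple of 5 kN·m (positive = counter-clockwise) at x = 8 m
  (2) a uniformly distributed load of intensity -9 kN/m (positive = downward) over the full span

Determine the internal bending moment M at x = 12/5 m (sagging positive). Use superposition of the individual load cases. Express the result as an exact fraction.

Load 1 — applied couple M₀=5 kN·m at a=8 m (b=L-a=4):
  M_1 = M₀  [x≤a] = 5 = 5 kN·m
Load 2 — uniform load w=-9 kN/m over full span:
  M_2 = -w(L-x)²/2 = -(-9)·(12-(12/5))²/2 = 10368/25 kN·m
Superposition: M = Σ M_i = 10493/25 kN·m ≈ 419.720000 kN·m

M(12/5) = 10493/25 kN·m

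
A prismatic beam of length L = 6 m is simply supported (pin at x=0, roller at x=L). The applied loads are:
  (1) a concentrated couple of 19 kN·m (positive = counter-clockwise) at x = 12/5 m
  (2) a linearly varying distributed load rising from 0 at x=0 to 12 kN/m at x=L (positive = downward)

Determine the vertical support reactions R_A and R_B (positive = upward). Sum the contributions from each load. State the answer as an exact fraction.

Load 1 — applied couple M₀=19 kN·m at a=12/5 m (b=L-a=18/5):
  R_A = M₀/L = 19/6 kN
  R_B = -M₀/L = -19/6 kN
Load 2 — triangular load w₀=12 kN/m (0→w₀ over full span):
  R_A = w₀L/6 = 12·6/6 = 12 kN
  R_B = w₀L/3 = 12·6/3 = 24 kN
Superposition: R_A = 91/6 kN, R_B = 125/6 kN

R_A = 91/6 kN, R_B = 125/6 kN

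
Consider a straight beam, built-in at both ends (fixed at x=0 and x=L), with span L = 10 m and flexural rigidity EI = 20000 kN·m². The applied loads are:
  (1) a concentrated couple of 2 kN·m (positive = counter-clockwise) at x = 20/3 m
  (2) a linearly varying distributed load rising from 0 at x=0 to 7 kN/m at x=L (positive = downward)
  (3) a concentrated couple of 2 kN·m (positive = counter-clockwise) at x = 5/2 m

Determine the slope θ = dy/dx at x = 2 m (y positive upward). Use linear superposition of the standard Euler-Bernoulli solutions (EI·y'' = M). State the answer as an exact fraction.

θ(2) = -193/150000 rad

Load 1 — applied couple M₀=2 kN·m at a=20/3 m (b=L-a=10/3):
  θ_1 = (R_Ax²/2 - M_Ax)/EI  [x≤a] with R_A=4/15, M_A=2/3 = ((4/15)·2²/2 - (2/3)·2)/20000 = -1/25000 rad
Load 2 — triangular load w₀=7 kN/m (0→w₀ over full span):
  θ_2 = -w₀(2x(L-x)(L-2x)(x+2L)+x²(L-x)²)/(120LEI) = -7·(2·2·(10-2)·(10-2·2)·(2+2·10)+2²·(10-2)²)/(120·10·20000) = -49/37500 rad
Load 3 — applied couple M₀=2 kN·m at a=5/2 m (b=L-a=15/2):
  θ_3 = (R_Ax²/2 - M_Ax)/EI  [x≤a] with R_A=9/40, M_A=-3/8 = ((9/40)·2²/2 - (-3/8)·2)/20000 = 3/50000 rad
Superposition: θ = Σ θ_i = -193/150000 rad ≈ -0.001287 rad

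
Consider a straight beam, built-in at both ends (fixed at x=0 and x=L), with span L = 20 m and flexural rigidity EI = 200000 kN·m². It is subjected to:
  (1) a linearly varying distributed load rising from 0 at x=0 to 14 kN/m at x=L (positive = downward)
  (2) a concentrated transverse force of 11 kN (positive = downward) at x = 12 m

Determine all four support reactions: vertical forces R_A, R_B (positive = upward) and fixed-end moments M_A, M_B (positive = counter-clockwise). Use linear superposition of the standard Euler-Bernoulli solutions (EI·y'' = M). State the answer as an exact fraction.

Load 1 — triangular load w₀=14 kN/m (0→w₀ over full span):
  R_A = 3w₀L/20 = 3·14·20/20 = 42 kN
  M_A = w₀L²/30 = 14·20²/30 = 560/3 kN·m
  R_B = 7w₀L/20 = 7·14·20/20 = 98 kN
  M_B = -w₀L²/20 = -14·20²/20 = -280 kN·m
Load 2 — point force P=11 kN at a=12 m (b=L-a=8):
  R_A = Pb²(3a+b)/L³ = 11·8²·(3·12+8)/20³ = 484/125 kN
  M_A = Pab²/L² = 11·12·8²/20² = 528/25 kN·m
  R_B = Pa²(a+3b)/L³ = 11·12²·(12+3·8)/20³ = 891/125 kN
  M_B = -Pa²b/L² = -11·12²·8/20² = -792/25 kN·m
Superposition: R_A = 5734/125 kN, M_A = 15584/75 kN·m, R_B = 13141/125 kN, M_B = -7792/25 kN·m

R_A = 5734/125 kN, M_A = 15584/75 kN·m, R_B = 13141/125 kN, M_B = -7792/25 kN·m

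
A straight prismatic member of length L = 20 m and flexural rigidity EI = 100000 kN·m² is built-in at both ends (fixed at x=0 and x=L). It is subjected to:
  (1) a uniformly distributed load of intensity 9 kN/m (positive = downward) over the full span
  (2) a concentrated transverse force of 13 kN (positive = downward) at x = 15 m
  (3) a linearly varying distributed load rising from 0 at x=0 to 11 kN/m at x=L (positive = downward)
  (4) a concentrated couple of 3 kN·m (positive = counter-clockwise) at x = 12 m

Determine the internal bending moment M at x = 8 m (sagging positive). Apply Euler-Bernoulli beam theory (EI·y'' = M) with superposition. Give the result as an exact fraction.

Load 1 — uniform load w=9 kN/m over full span:
  M_1 = wLx/2 - wL²/12 - wx²/2 = 9·20·8/2 - 9·20²/12 - 9·8²/2 = 132 kN·m
Load 2 — point force P=13 kN at a=15 m (b=L-a=5):
  M_2 = Pb²(3a+b)x/L³ - Pab²/L²  [x≤a] = 13·5²·(3·15+5)·8/20³ - 13·15·5²/20² = 65/16 kN·m
Load 3 — triangular load w₀=11 kN/m (0→w₀ over full span):
  M_3 = 3w₀Lx/20 - w₀L²/30 - w₀x³/(6L) = 3·11·20·8/20 - 11·20²/30 - 11·8³/(6·20) = 352/5 kN·m
Load 4 — applied couple M₀=3 kN·m at a=12 m (b=L-a=8):
  M_4 = R_Ax - M_A  [x≤a] with R_A=27/125, M_A=24/25 = (27/125)·8 - (24/25) = 96/125 kN·m
Superposition: M = Σ M_i = 414461/2000 kN·m ≈ 207.230500 kN·m

M(8) = 414461/2000 kN·m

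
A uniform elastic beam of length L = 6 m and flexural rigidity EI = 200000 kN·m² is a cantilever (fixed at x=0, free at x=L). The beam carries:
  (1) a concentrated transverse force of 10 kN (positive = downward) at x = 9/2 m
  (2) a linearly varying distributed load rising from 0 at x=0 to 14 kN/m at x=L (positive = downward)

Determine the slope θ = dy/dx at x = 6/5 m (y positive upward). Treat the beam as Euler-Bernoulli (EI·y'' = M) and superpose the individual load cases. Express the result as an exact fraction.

Load 1 — point force P=10 kN at a=9/2 m (b=L-a=3/2):
  θ_1 = -Px(2a-x)/(2EI)  [x≤a] = -10·(6/5)·(2·(9/2)-(6/5))/(2·200000) = -117/500000 rad
Load 2 — triangular load w₀=14 kN/m (0→w₀ over full span):
  θ_2 = (w₀Lx²/4-w₀L²x/3-w₀x⁴/(24L))/EI = (14·6·(6/5)²/4-14·6²·(6/5)/3-14·(6/5)⁴/(24·6))/200000 = -53613/62500000 rad
Superposition: θ = Σ θ_i = -34119/31250000 rad ≈ -0.001092 rad

θ(6/5) = -34119/31250000 rad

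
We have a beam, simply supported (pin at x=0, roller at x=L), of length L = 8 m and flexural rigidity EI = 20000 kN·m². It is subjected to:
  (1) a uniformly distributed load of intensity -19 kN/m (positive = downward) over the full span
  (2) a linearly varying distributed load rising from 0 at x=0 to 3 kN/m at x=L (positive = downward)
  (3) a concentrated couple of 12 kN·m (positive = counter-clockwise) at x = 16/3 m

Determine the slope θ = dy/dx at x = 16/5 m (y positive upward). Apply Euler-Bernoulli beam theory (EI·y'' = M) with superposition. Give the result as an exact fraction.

θ(16/5) = 6209/1171875 rad

Load 1 — uniform load w=-19 kN/m over full span:
  θ_1 = -w(L³-6Lx²+4x³)/(24EI) = -(-19)·(8³-6·8·(16/5)²+4·(16/5)³)/(24·20000) = 1406/234375 rad
Load 2 — triangular load w₀=3 kN/m (0→w₀ over full span):
  θ_2 = -w₀(7L⁴-30L²x²+15x⁴)/(360LEI) = -3·(7·8⁴-30·8²·(16/5)²+15·(16/5)⁴)/(360·8·20000) = -646/1171875 rad
Load 3 — applied couple M₀=12 kN·m at a=16/3 m (b=L-a=8/3):
  θ_3 = (M₀x²/(2L)+C₁)/EI  [x≤a] with C₁=M₀(3b²-L²)/(6L)=-32/3 = (12·(16/5)²/(2·8)+(-32/3))/20000 = -7/46875 rad
Superposition: θ = Σ θ_i = 6209/1171875 rad ≈ 0.005298 rad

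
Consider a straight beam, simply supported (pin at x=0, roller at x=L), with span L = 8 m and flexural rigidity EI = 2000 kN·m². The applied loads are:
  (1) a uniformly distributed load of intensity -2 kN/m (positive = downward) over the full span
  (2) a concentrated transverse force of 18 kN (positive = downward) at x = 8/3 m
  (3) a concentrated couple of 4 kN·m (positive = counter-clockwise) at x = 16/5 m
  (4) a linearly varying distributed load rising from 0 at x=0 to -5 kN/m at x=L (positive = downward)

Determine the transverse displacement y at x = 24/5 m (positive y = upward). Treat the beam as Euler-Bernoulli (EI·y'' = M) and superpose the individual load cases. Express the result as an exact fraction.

y(24/5) = 154288/3515625 m

Load 1 — uniform load w=-2 kN/m over full span:
  y_1 = -wx(L³-2Lx²+x³)/(24EI) = -(-2)·(24/5)·(8³-2·8·(24/5)²+(24/5)³)/(24·2000) = 3968/78125 m
Load 2 — point force P=18 kN at a=8/3 m (b=L-a=16/3):
  y_2 = -Pa(L-x)(2Lx-a²-x²)/(6LEI)  [x>a] = -18·(8/3)·(8-(24/5))·(2·8·(24/5)-(8/3)²-(24/5)²)/(6·8·2000) = -10496/140625 m
Load 3 — applied couple M₀=4 kN·m at a=16/5 m (b=L-a=24/5):
  y_3 = (M₀x³/(6L)-M₀(x-a)²/2+C₁x)/EI  [x>a] with C₁=M₀(3b²-L²)/(6L)=32/75 = (4·(24/5)³/(6·8)-4·((24/5)-(16/5))²/2+(32/75)·(24/5))/2000 = 48/15625 m
Load 4 — triangular load w₀=-5 kN/m (0→w₀ over full span):
  y_4 = -w₀x(7L⁴-10L²x²+3x⁴)/(360LEI) = -(-5)·(24/5)·(7·8⁴-10·8²·(24/5)²+3·(24/5)⁴)/(360·8·2000) = 75776/1171875 m
Superposition: y = Σ y_i = 154288/3515625 m ≈ 0.043886 m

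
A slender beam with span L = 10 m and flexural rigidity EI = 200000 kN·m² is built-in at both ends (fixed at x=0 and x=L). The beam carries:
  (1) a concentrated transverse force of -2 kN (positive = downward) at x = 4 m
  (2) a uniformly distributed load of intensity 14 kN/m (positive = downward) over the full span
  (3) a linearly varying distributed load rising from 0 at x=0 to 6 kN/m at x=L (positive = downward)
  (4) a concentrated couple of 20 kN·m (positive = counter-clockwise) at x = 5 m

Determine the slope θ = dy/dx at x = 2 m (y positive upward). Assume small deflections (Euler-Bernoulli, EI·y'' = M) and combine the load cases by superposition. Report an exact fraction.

θ(2) = -2113/3125000 rad

Load 1 — point force P=-2 kN at a=4 m (b=L-a=6):
  θ_1 = -Pb²x(2aL-(3a+b)x)/(2L³EI)  [x≤a] = -(-2)·6²·2·(2·4·10-(3·4+6)·2)/(2·10³·200000) = 99/6250000 rad
Load 2 — uniform load w=14 kN/m over full span:
  θ_2 = -wx(L-x)(L-2x)/(12EI) = -14·2·(10-2)·(10-2·2)/(12·200000) = -7/12500 rad
Load 3 — triangular load w₀=6 kN/m (0→w₀ over full span):
  θ_3 = -w₀(2x(L-x)(L-2x)(x+2L)+x²(L-x)²)/(120LEI) = -6·(2·2·(10-2)·(10-2·2)·(2+2·10)+2²·(10-2)²)/(120·10·200000) = -7/62500 rad
Load 4 — applied couple M₀=20 kN·m at a=5 m (b=L-a=5):
  θ_4 = (R_Ax²/2 - M_Ax)/EI  [x≤a] with R_A=3, M_A=5 = (3·2²/2 - 5·2)/200000 = -1/50000 rad
Superposition: θ = Σ θ_i = -2113/3125000 rad ≈ -0.000676 rad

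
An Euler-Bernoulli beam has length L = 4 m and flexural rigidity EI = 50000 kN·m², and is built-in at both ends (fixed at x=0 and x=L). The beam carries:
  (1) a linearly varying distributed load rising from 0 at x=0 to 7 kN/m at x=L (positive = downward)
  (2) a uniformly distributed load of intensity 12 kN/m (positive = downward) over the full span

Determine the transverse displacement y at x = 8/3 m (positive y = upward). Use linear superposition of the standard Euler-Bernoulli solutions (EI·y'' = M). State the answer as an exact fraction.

y(8/3) = -1888/11390625 m

Load 1 — triangular load w₀=7 kN/m (0→w₀ over full span):
  y_1 = -w₀x²(L-x)²(x+2L)/(120LEI) = -7·(8/3)²·(4-(8/3))²·((8/3)+2·4)/(120·4·50000) = -448/11390625 m
Load 2 — uniform load w=12 kN/m over full span:
  y_2 = -wx²(L-x)²/(24EI) = -12·(8/3)²·(4-(8/3))²/(24·50000) = -32/253125 m
Superposition: y = Σ y_i = -1888/11390625 m ≈ -0.000166 m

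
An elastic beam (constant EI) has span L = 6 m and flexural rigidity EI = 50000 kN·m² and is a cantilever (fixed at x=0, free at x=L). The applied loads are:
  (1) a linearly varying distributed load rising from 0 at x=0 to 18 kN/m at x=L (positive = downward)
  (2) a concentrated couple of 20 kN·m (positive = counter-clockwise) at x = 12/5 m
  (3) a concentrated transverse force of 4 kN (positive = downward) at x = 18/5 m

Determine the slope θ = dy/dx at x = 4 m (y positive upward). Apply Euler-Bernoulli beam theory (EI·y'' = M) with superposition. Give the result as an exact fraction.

Load 1 — triangular load w₀=18 kN/m (0→w₀ over full span):
  θ_1 = (w₀Lx²/4-w₀L²x/3-w₀x⁴/(24L))/EI = (18·6·4²/4-18·6²·4/3-18·4⁴/(24·6))/50000 = -29/3125 rad
Load 2 — applied couple M₀=20 kN·m at a=12/5 m (b=L-a=18/5):
  θ_2 = M₀a/EI  [x>a] = 20·(12/5)/50000 = 3/3125 rad
Load 3 — point force P=4 kN at a=18/5 m (b=L-a=12/5):
  θ_3 = -Pa²/(2EI)  [x>a] = -4·(18/5)²/(2·50000) = -81/156250 rad
Superposition: θ = Σ θ_i = -1381/156250 rad ≈ -0.008838 rad

θ(4) = -1381/156250 rad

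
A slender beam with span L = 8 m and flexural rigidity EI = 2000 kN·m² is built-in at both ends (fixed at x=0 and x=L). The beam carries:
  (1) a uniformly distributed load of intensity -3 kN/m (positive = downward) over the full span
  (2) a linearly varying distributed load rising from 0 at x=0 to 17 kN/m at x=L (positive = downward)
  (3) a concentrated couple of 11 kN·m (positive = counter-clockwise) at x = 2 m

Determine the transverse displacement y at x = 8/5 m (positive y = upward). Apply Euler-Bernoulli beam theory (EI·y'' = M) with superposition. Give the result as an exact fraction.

Load 1 — uniform load w=-3 kN/m over full span:
  y_1 = -wx²(L-x)²/(24EI) = -(-3)·(8/5)²·(8-(8/5))²/(24·2000) = 512/78125 m
Load 2 — triangular load w₀=17 kN/m (0→w₀ over full span):
  y_2 = -w₀x²(L-x)²(x+2L)/(120LEI) = -17·(8/5)²·(8-(8/5))²·((8/5)+2·8)/(120·8·2000) = -95744/5859375 m
Load 3 — applied couple M₀=11 kN·m at a=2 m (b=L-a=6):
  y_3 = (R_Ax³/6 - M_Ax²/2)/EI  [x≤a] with R_A=99/64, M_A=-33/16 = ((99/64)·(8/5)³/6 - (-33/16)·(8/5)²/2)/2000 = 231/125000 m
Superposition: y = Σ y_i = -372127/46875000 m ≈ -0.007939 m

y(8/5) = -372127/46875000 m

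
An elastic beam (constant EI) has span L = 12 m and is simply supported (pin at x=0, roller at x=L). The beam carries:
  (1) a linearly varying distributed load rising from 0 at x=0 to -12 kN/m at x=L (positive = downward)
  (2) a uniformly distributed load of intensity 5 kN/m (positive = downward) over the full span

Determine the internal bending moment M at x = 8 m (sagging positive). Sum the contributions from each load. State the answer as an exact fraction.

M(8) = -80/3 kN·m

Load 1 — triangular load w₀=-12 kN/m (0→w₀ over full span):
  M_1 = w₀Lx/6 - w₀x³/(6L) = (-12)·12·8/6 - (-12)·8³/(6·12) = -320/3 kN·m
Load 2 — uniform load w=5 kN/m over full span:
  M_2 = wx(L-x)/2 = 5·8·(12-8)/2 = 80 kN·m
Superposition: M = Σ M_i = -80/3 kN·m ≈ -26.666667 kN·m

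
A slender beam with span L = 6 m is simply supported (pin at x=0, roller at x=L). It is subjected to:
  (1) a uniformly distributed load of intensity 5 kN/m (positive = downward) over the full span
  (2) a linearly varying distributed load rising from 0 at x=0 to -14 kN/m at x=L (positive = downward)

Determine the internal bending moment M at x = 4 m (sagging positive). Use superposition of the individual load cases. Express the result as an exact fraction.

Load 1 — uniform load w=5 kN/m over full span:
  M_1 = wx(L-x)/2 = 5·4·(6-4)/2 = 20 kN·m
Load 2 — triangular load w₀=-14 kN/m (0→w₀ over full span):
  M_2 = w₀Lx/6 - w₀x³/(6L) = (-14)·6·4/6 - (-14)·4³/(6·6) = -280/9 kN·m
Superposition: M = Σ M_i = -100/9 kN·m ≈ -11.111111 kN·m

M(4) = -100/9 kN·m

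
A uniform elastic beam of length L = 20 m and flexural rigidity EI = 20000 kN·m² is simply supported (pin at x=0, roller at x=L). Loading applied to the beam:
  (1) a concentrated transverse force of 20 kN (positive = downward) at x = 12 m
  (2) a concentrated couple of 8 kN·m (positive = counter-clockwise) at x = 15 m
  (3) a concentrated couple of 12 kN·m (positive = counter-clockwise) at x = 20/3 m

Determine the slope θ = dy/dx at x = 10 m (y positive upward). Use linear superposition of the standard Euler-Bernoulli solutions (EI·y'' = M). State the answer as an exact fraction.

Load 1 — point force P=20 kN at a=12 m (b=L-a=8):
  θ_1 = -Pb(L²-b²-3x²)/(6LEI)  [x≤a] = -20·8·(20²-8²-3·10²)/(6·20·20000) = -3/1250 rad
Load 2 — applied couple M₀=8 kN·m at a=15 m (b=L-a=5):
  θ_2 = (M₀x²/(2L)+C₁)/EI  [x≤a] with C₁=M₀(3b²-L²)/(6L)=-65/3 = (8·10²/(2·20)+(-65/3))/20000 = -1/12000 rad
Load 3 — applied couple M₀=12 kN·m at a=20/3 m (b=L-a=40/3):
  θ_3 = (M₀x²/(2L)-M₀(x-a)+C₁)/EI  [x>a] with C₁=M₀(3b²-L²)/(6L)=40/3 = (12·10²/(2·20)-12·(10-(20/3))+(40/3))/20000 = 1/6000 rad
Superposition: θ = Σ θ_i = -139/60000 rad ≈ -0.002317 rad

θ(10) = -139/60000 rad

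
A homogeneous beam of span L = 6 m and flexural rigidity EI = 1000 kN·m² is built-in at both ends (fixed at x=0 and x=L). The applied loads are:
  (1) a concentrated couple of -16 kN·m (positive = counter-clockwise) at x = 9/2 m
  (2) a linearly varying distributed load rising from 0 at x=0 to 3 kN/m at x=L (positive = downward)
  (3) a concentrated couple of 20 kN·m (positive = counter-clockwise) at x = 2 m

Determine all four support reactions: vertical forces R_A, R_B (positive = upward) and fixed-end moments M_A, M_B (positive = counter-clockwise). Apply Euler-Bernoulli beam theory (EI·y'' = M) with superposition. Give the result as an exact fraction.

Load 1 — applied couple M₀=-16 kN·m at a=9/2 m (b=L-a=3/2):
  R_A = 6M₀ab/L³ = 6·(-16)·(9/2)·(3/2)/6³ = -3 kN
  M_A = M₀b(2a-b)/L² = (-16)·(3/2)·(2·(9/2)-(3/2))/6² = -5 kN·m
  R_B = -6M₀ab/L³ = -6·(-16)·(9/2)·(3/2)/6³ = 3 kN
  M_B = M₀a(2b-a)/L² = (-16)·(9/2)·(2·(3/2)-(9/2))/6² = 3 kN·m
Load 2 — triangular load w₀=3 kN/m (0→w₀ over full span):
  R_A = 3w₀L/20 = 3·3·6/20 = 27/10 kN
  M_A = w₀L²/30 = 3·6²/30 = 18/5 kN·m
  R_B = 7w₀L/20 = 7·3·6/20 = 63/10 kN
  M_B = -w₀L²/20 = -3·6²/20 = -27/5 kN·m
Load 3 — applied couple M₀=20 kN·m at a=2 m (b=L-a=4):
  R_A = 6M₀ab/L³ = 6·20·2·4/6³ = 40/9 kN
  M_A = M₀b(2a-b)/L² = 20·4·(2·2-4)/6² = 0 kN·m
  R_B = -6M₀ab/L³ = -6·20·2·4/6³ = -40/9 kN
  M_B = M₀a(2b-a)/L² = 20·2·(2·4-2)/6² = 20/3 kN·m
Superposition: R_A = 373/90 kN, M_A = -7/5 kN·m, R_B = 437/90 kN, M_B = 64/15 kN·m

R_A = 373/90 kN, M_A = -7/5 kN·m, R_B = 437/90 kN, M_B = 64/15 kN·m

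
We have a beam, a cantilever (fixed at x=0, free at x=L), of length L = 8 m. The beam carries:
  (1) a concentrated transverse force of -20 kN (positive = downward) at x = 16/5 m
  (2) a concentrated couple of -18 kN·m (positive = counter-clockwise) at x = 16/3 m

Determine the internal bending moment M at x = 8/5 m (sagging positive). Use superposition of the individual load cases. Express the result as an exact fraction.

Load 1 — point force P=-20 kN at a=16/5 m (b=L-a=24/5):
  M_1 = -P(a-x)  [x≤a] = -(-20)·((16/5)-(8/5)) = 32 kN·m
Load 2 — applied couple M₀=-18 kN·m at a=16/3 m (b=L-a=8/3):
  M_2 = M₀  [x≤a] = (-18) = -18 kN·m
Superposition: M = Σ M_i = 14 kN·m ≈ 14.000000 kN·m

M(8/5) = 14 kN·m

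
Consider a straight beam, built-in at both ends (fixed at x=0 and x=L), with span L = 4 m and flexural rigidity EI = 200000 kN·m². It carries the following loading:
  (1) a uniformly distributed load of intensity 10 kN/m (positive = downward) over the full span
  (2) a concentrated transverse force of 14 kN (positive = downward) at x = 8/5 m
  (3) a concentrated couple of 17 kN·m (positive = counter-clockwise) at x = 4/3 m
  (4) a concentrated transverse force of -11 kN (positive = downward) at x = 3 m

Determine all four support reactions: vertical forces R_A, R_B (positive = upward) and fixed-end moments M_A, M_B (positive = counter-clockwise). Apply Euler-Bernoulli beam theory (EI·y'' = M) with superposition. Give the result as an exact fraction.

R_A = 396239/12000 kN, M_A = 116009/6000 kN·m, R_B = 119761/12000 kN, M_B = -41131/6000 kN·m

Load 1 — uniform load w=10 kN/m over full span:
  R_A = wL/2 = 10·4/2 = 20 kN
  M_A = wL²/12 = 10·4²/12 = 40/3 kN·m
  R_B = wL/2 = 10·4/2 = 20 kN
  M_B = -wL²/12 = -10·4²/12 = -40/3 kN·m
Load 2 — point force P=14 kN at a=8/5 m (b=L-a=12/5):
  R_A = Pb²(3a+b)/L³ = 14·(12/5)²·(3·(8/5)+(12/5))/4³ = 1134/125 kN
  M_A = Pab²/L² = 14·(8/5)·(12/5)²/4² = 1008/125 kN·m
  R_B = Pa²(a+3b)/L³ = 14·(8/5)²·((8/5)+3·(12/5))/4³ = 616/125 kN
  M_B = -Pa²b/L² = -14·(8/5)²·(12/5)/4² = -672/125 kN·m
Load 3 — applied couple M₀=17 kN·m at a=4/3 m (b=L-a=8/3):
  R_A = 6M₀ab/L³ = 6·17·(4/3)·(8/3)/4³ = 17/3 kN
  M_A = M₀b(2a-b)/L² = 17·(8/3)·(2·(4/3)-(8/3))/4² = 0 kN·m
  R_B = -6M₀ab/L³ = -6·17·(4/3)·(8/3)/4³ = -17/3 kN
  M_B = M₀a(2b-a)/L² = 17·(4/3)·(2·(8/3)-(4/3))/4² = 17/3 kN·m
Load 4 — point force P=-11 kN at a=3 m (b=L-a=1):
  R_A = Pb²(3a+b)/L³ = (-11)·1²·(3·3+1)/4³ = -55/32 kN
  M_A = Pab²/L² = (-11)·3·1²/4² = -33/16 kN·m
  R_B = Pa²(a+3b)/L³ = (-11)·3²·(3+3·1)/4³ = -297/32 kN
  M_B = -Pa²b/L² = -(-11)·3²·1/4² = 99/16 kN·m
Superposition: R_A = 396239/12000 kN, M_A = 116009/6000 kN·m, R_B = 119761/12000 kN, M_B = -41131/6000 kN·m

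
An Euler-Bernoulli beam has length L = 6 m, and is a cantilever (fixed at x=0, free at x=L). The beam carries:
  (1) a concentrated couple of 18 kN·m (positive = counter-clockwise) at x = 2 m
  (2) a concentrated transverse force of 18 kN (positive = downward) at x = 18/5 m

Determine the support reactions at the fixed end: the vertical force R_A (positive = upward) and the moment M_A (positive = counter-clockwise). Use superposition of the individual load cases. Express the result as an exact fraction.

Load 1 — applied couple M₀=18 kN·m at a=2 m (b=L-a=4):
  R_A = 0 kN
  M_A = -M₀ = -18 kN·m
Load 2 — point force P=18 kN at a=18/5 m (b=L-a=12/5):
  R_A = P = 18 kN
  M_A = Pa = 18·(18/5) = 324/5 kN·m
Superposition: R_A = 18 kN, M_A = 234/5 kN·m

R_A = 18 kN, M_A = 234/5 kN·m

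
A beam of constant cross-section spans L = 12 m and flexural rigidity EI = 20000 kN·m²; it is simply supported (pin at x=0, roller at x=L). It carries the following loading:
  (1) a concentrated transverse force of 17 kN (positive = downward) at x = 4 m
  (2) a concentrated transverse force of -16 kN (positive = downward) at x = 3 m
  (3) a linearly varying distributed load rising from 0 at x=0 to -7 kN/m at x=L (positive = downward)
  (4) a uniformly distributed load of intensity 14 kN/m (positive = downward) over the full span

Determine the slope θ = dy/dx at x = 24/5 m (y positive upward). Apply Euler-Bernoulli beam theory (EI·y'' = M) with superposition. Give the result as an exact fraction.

θ(24/5) = -629597/56250000 rad

Load 1 — point force P=17 kN at a=4 m (b=L-a=8):
  θ_1 = -Pa(2L²-6Lx+3x²+a²)/(6LEI)  [x>a] = -17·4·(2·12²-6·12·(24/5)+3·(24/5)²+4²)/(6·12·20000) = -731/562500 rad
Load 2 — point force P=-16 kN at a=3 m (b=L-a=9):
  θ_2 = -Pa(2L²-6Lx+3x²+a²)/(6LEI)  [x>a] = -(-16)·3·(2·12²-6·12·(24/5)+3·(24/5)²+3²)/(6·12·20000) = 171/250000 rad
Load 3 — triangular load w₀=-7 kN/m (0→w₀ over full span):
  θ_3 = -w₀(7L⁴-30L²x²+15x⁴)/(360LEI) = -(-7)·(7·12⁴-30·12²·(24/5)²+15·(24/5)⁴)/(360·12·20000) = 6783/1562500 rad
Load 4 — uniform load w=14 kN/m over full span:
  θ_4 = -w(L³-6Lx²+4x³)/(24EI) = -14·(12³-6·12·(24/5)²+4·(24/5)³)/(24·20000) = -2331/156250 rad
Superposition: θ = Σ θ_i = -629597/56250000 rad ≈ -0.011193 rad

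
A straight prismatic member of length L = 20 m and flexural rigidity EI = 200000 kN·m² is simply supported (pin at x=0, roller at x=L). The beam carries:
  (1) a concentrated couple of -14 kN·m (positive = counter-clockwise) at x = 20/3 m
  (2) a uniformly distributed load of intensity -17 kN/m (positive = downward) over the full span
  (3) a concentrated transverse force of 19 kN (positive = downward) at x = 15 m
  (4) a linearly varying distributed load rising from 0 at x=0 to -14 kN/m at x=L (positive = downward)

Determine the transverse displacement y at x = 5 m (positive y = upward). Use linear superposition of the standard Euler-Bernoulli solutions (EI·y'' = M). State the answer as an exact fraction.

y(5) = 194063/1152000 m

Load 1 — applied couple M₀=-14 kN·m at a=20/3 m (b=L-a=40/3):
  y_1 = (M₀x³/(6L)+C₁x)/EI  [x≤a] with C₁=M₀(3b²-L²)/(6L)=-140/9 = ((-14)·5³/(6·20)+(-140/9)·5)/200000 = -133/288000 m
Load 2 — uniform load w=-17 kN/m over full span:
  y_2 = -wx(L³-2Lx²+x³)/(24EI) = -(-17)·5·(20³-2·20·5²+5³)/(24·200000) = 323/2560 m
Load 3 — point force P=19 kN at a=15 m (b=L-a=5):
  y_3 = -Pbx(L²-b²-x²)/(6LEI)  [x≤a] = -19·5·5·(20²-5²-5²)/(6·20·200000) = -133/19200 m
Load 4 — triangular load w₀=-14 kN/m (0→w₀ over full span):
  y_4 = -w₀x(7L⁴-10L²x²+3x⁴)/(360LEI) = -(-14)·5·(7·20⁴-10·20²·5²+3·5⁴)/(360·20·200000) = 763/15360 m
Superposition: y = Σ y_i = 194063/1152000 m ≈ 0.168457 m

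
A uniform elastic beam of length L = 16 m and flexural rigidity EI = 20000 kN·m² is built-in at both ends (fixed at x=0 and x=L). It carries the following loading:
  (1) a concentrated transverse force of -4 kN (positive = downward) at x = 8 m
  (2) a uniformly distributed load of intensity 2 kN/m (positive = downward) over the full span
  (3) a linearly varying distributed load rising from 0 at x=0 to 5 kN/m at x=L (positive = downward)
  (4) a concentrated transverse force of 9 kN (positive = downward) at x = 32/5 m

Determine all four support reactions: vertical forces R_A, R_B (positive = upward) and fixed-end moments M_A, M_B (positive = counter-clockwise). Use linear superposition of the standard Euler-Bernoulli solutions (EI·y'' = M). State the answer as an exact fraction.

R_A = 3979/125 kN, M_A = 36776/375 kN·m, R_B = 5646/125 kN, M_B = -42184/375 kN·m

Load 1 — point force P=-4 kN at a=8 m (b=L-a=8):
  R_A = Pb²(3a+b)/L³ = (-4)·8²·(3·8+8)/16³ = -2 kN
  M_A = Pab²/L² = (-4)·8·8²/16² = -8 kN·m
  R_B = Pa²(a+3b)/L³ = (-4)·8²·(8+3·8)/16³ = -2 kN
  M_B = -Pa²b/L² = -(-4)·8²·8/16² = 8 kN·m
Load 2 — uniform load w=2 kN/m over full span:
  R_A = wL/2 = 2·16/2 = 16 kN
  M_A = wL²/12 = 2·16²/12 = 128/3 kN·m
  R_B = wL/2 = 2·16/2 = 16 kN
  M_B = -wL²/12 = -2·16²/12 = -128/3 kN·m
Load 3 — triangular load w₀=5 kN/m (0→w₀ over full span):
  R_A = 3w₀L/20 = 3·5·16/20 = 12 kN
  M_A = w₀L²/30 = 5·16²/30 = 128/3 kN·m
  R_B = 7w₀L/20 = 7·5·16/20 = 28 kN
  M_B = -w₀L²/20 = -5·16²/20 = -64 kN·m
Load 4 — point force P=9 kN at a=32/5 m (b=L-a=48/5):
  R_A = Pb²(3a+b)/L³ = 9·(48/5)²·(3·(32/5)+(48/5))/16³ = 729/125 kN
  M_A = Pab²/L² = 9·(32/5)·(48/5)²/16² = 2592/125 kN·m
  R_B = Pa²(a+3b)/L³ = 9·(32/5)²·((32/5)+3·(48/5))/16³ = 396/125 kN
  M_B = -Pa²b/L² = -9·(32/5)²·(48/5)/16² = -1728/125 kN·m
Superposition: R_A = 3979/125 kN, M_A = 36776/375 kN·m, R_B = 5646/125 kN, M_B = -42184/375 kN·m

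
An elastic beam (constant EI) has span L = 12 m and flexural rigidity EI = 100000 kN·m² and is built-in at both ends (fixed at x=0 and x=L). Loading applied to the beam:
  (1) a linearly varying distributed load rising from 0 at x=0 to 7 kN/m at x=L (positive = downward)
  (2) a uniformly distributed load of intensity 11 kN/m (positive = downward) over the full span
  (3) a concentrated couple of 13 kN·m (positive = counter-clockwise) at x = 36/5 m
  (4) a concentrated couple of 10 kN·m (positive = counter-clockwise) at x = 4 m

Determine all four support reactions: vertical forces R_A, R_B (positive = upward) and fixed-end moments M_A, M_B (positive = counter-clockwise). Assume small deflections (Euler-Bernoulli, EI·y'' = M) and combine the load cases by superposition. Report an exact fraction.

Load 1 — triangular load w₀=7 kN/m (0→w₀ over full span):
  R_A = 3w₀L/20 = 3·7·12/20 = 63/5 kN
  M_A = w₀L²/30 = 7·12²/30 = 168/5 kN·m
  R_B = 7w₀L/20 = 7·7·12/20 = 147/5 kN
  M_B = -w₀L²/20 = -7·12²/20 = -252/5 kN·m
Load 2 — uniform load w=11 kN/m over full span:
  R_A = wL/2 = 11·12/2 = 66 kN
  M_A = wL²/12 = 11·12²/12 = 132 kN·m
  R_B = wL/2 = 11·12/2 = 66 kN
  M_B = -wL²/12 = -11·12²/12 = -132 kN·m
Load 3 — applied couple M₀=13 kN·m at a=36/5 m (b=L-a=24/5):
  R_A = 6M₀ab/L³ = 6·13·(36/5)·(24/5)/12³ = 39/25 kN
  M_A = M₀b(2a-b)/L² = 13·(24/5)·(2·(36/5)-(24/5))/12² = 104/25 kN·m
  R_B = -6M₀ab/L³ = -6·13·(36/5)·(24/5)/12³ = -39/25 kN
  M_B = M₀a(2b-a)/L² = 13·(36/5)·(2·(24/5)-(36/5))/12² = 39/25 kN·m
Load 4 — applied couple M₀=10 kN·m at a=4 m (b=L-a=8):
  R_A = 6M₀ab/L³ = 6·10·4·8/12³ = 10/9 kN
  M_A = M₀b(2a-b)/L² = 10·8·(2·4-8)/12² = 0 kN·m
  R_B = -6M₀ab/L³ = -6·10·4·8/12³ = -10/9 kN
  M_B = M₀a(2b-a)/L² = 10·4·(2·8-4)/12² = 10/3 kN·m
Superposition: R_A = 18286/225 kN, M_A = 4244/25 kN·m, R_B = 20864/225 kN, M_B = -13313/75 kN·m

R_A = 18286/225 kN, M_A = 4244/25 kN·m, R_B = 20864/225 kN, M_B = -13313/75 kN·m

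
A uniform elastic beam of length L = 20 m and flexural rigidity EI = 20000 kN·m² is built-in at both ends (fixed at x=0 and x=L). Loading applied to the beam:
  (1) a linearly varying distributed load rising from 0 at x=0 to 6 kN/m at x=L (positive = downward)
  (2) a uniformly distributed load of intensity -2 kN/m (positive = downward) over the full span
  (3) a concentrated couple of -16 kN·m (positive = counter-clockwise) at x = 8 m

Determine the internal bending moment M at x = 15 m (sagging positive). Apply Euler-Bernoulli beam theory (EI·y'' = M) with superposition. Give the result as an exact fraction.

Load 1 — triangular load w₀=6 kN/m (0→w₀ over full span):
  M_1 = 3w₀Lx/20 - w₀L²/30 - w₀x³/(6L) = 3·6·20·15/20 - 6·20²/30 - 6·15³/(6·20) = 85/4 kN·m
Load 2 — uniform load w=-2 kN/m over full span:
  M_2 = wLx/2 - wL²/12 - wx²/2 = (-2)·20·15/2 - (-2)·20²/12 - (-2)·15²/2 = -25/3 kN·m
Load 3 — applied couple M₀=-16 kN·m at a=8 m (b=L-a=12):
  M_3 = R_Ax - M_A - M₀  [x>a] with R_A=-144/125, M_A=-48/25 = (-144/125)·15 - (-48/25) - (-16) = 16/25 kN·m
Superposition: M = Σ M_i = 4067/300 kN·m ≈ 13.556667 kN·m

M(15) = 4067/300 kN·m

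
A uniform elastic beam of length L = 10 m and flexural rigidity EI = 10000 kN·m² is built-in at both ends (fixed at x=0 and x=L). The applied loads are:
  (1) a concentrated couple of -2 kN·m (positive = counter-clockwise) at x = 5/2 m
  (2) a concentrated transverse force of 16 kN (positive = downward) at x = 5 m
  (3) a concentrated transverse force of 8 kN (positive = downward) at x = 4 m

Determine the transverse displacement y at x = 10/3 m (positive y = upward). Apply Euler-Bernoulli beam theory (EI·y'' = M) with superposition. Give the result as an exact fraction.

y(10/3) = -7817/810000 m

Load 1 — applied couple M₀=-2 kN·m at a=5/2 m (b=L-a=15/2):
  y_1 = (R_Ax³/6 - M_Ax²/2 - M₀(x-a)²/2)/EI  [x>a] with R_A=-9/40, M_A=3/8 = ((-9/40)·(10/3)³/6 - (3/8)·(10/3)²/2 - (-2)·((10/3)-(5/2))²/2)/10000 = -1/3600 m
Load 2 — point force P=16 kN at a=5 m (b=L-a=5):
  y_2 = -Pb²x²(3aL-(3a+b)x)/(6L³EI)  [x≤a] = -16·5²·(10/3)²·(3·5·10-(3·5+5)·(10/3))/(6·10³·10000) = -1/162 m
Load 3 — point force P=8 kN at a=4 m (b=L-a=6):
  y_3 = -Pb²x²(3aL-(3a+b)x)/(6L³EI)  [x≤a] = -8·6²·(10/3)²·(3·4·10-(3·4+6)·(10/3))/(6·10³·10000) = -2/625 m
Superposition: y = Σ y_i = -7817/810000 m ≈ -0.009651 m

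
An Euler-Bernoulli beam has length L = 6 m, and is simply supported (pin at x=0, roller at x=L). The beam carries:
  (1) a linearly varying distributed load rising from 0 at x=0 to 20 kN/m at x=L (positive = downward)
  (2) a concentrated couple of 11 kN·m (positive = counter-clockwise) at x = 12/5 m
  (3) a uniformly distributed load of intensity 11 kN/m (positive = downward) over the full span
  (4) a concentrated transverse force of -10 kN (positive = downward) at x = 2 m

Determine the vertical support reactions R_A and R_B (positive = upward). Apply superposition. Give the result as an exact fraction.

R_A = 289/6 kN, R_B = 407/6 kN

Load 1 — triangular load w₀=20 kN/m (0→w₀ over full span):
  R_A = w₀L/6 = 20·6/6 = 20 kN
  R_B = w₀L/3 = 20·6/3 = 40 kN
Load 2 — applied couple M₀=11 kN·m at a=12/5 m (b=L-a=18/5):
  R_A = M₀/L = 11/6 kN
  R_B = -M₀/L = -11/6 kN
Load 3 — uniform load w=11 kN/m over full span:
  R_A = wL/2 = 11·6/2 = 33 kN
  R_B = wL/2 = 11·6/2 = 33 kN
Load 4 — point force P=-10 kN at a=2 m (b=L-a=4):
  R_A = Pb/L = (-10)·4/6 = -20/3 kN
  R_B = Pa/L = (-10)·2/6 = -10/3 kN
Superposition: R_A = 289/6 kN, R_B = 407/6 kN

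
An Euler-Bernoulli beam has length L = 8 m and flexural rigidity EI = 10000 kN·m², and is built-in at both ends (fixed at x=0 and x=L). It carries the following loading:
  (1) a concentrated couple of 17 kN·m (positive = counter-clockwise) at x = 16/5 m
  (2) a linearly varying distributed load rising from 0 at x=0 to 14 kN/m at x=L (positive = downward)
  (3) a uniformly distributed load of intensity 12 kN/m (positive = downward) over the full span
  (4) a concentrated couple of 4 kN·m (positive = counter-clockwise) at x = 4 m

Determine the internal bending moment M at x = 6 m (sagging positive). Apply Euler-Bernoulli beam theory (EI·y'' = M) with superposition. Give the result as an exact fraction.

M(6) = 2213/150 kN·m

Load 1 — applied couple M₀=17 kN·m at a=16/5 m (b=L-a=24/5):
  M_1 = R_Ax - M_A - M₀  [x>a] with R_A=153/50, M_A=51/25 = (153/50)·6 - (51/25) - 17 = -17/25 kN·m
Load 2 — triangular load w₀=14 kN/m (0→w₀ over full span):
  M_2 = 3w₀Lx/20 - w₀L²/30 - w₀x³/(6L) = 3·14·8·6/20 - 14·8²/30 - 14·6³/(6·8) = 119/15 kN·m
Load 3 — uniform load w=12 kN/m over full span:
  M_3 = wLx/2 - wL²/12 - wx²/2 = 12·8·6/2 - 12·8²/12 - 12·6²/2 = 8 kN·m
Load 4 — applied couple M₀=4 kN·m at a=4 m (b=L-a=4):
  M_4 = R_Ax - M_A - M₀  [x>a] with R_A=3/4, M_A=1 = (3/4)·6 - 1 - 4 = -1/2 kN·m
Superposition: M = Σ M_i = 2213/150 kN·m ≈ 14.753333 kN·m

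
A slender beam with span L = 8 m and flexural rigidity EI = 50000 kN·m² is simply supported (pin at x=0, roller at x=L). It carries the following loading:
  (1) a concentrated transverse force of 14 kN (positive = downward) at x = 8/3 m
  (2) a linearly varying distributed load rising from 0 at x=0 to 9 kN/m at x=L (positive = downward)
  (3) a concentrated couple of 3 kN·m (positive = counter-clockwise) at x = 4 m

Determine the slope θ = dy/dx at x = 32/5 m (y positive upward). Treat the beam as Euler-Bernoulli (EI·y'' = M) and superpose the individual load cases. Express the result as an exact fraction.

θ(32/5) = 5835563/2531250000 rad

Load 1 — point force P=14 kN at a=8/3 m (b=L-a=16/3):
  θ_1 = -Pa(2L²-6Lx+3x²+a²)/(6LEI)  [x>a] = -14·(8/3)·(2·8²-6·8·(32/5)+3·(32/5)²+(8/3)²)/(6·8·50000) = 4844/6328125 rad
Load 2 — triangular load w₀=9 kN/m (0→w₀ over full span):
  θ_2 = -w₀(7L⁴-30L²x²+15x⁴)/(360LEI) = -9·(7·8⁴-30·8²·(32/5)²+15·(32/5)⁴)/(360·8·50000) = 3028/1953125 rad
Load 3 — applied couple M₀=3 kN·m at a=4 m (b=L-a=4):
  θ_3 = (M₀x²/(2L)-M₀(x-a)+C₁)/EI  [x>a] with C₁=M₀(3b²-L²)/(6L)=-1 = (3·(32/5)²/(2·8)-3·((32/5)-4)+(-1))/50000 = -13/1250000 rad
Superposition: θ = Σ θ_i = 5835563/2531250000 rad ≈ 0.002305 rad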